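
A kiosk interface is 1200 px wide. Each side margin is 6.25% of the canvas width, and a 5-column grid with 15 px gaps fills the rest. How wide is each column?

198 px

1200 × (1 − 2·6.25%) = 1200 × 87.5% = 1050 px for the columns.
Subtracting 4 gaps of 15 leaves 990 for 5 columns, so c = 198 px.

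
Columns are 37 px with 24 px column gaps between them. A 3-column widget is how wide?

3 columns plus 2 column gaps: 111 + 48 = 159 px.

159 px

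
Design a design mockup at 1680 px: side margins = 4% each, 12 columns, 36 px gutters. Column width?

95.8 px

Each margin = 4% of 1680 = 67.2 px; content = 1680 − 2·67.2 = 1545.6 px.
Subtracting 11 gutters of 36 leaves 1149.6 for 12 columns, so c = 95.8 px.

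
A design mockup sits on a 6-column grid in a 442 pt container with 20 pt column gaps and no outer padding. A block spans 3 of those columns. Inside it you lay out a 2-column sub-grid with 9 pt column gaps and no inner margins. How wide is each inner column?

Subtracting 5 column gaps of 20 leaves 342 for 6 columns, so c = 57 pt.
3 columns plus 2 column gaps: 171 + 40 = 211 pt.
211 − 1·9 = 202; ÷2 gives d = 101 pt.

101 pt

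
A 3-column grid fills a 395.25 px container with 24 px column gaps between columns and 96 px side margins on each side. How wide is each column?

51.75 px

Subtract both margins: 395.25 − 2·96 = 203.25 px.
3 columns + 2 column gaps: 3c + 2·24 = 203.25.
3c = 203.25 − 48 = 155.25, so c = 51.75 px.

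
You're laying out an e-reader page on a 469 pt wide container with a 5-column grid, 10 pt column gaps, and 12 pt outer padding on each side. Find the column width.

Content width = 469 − 2·12 = 445 pt.
5 columns + 4 column gaps: 5c + 4·10 = 445.
5c = 445 − 40 = 405, so c = 81 pt.

81 pt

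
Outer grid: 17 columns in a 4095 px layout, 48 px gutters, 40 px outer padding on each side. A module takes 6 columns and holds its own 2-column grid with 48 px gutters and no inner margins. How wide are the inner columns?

669 px

Subtract both margins: 4095 − 2·40 = 4015 px.
17 columns + 16 gutters: 17c + 16·48 = 4015.
17c = 4015 − 768 = 3247, so c = 191 px.
6 columns plus 5 gutters: 1146 + 240 = 1386 px.
2 columns + 1 gutter: 2d + 1·48 = 1386.
2d = 1386 − 48 = 1338, so d = 669 px.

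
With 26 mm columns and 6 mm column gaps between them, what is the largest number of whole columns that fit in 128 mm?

4 columns

Each extra column adds 26 + 6 = 32 mm.
(128 + 6) / 32 = 4.19, so 4 columns fit.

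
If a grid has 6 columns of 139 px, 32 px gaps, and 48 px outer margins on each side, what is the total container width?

Total width: 2·48 + 6·139 + 5·32 = 1090 px.

1090 px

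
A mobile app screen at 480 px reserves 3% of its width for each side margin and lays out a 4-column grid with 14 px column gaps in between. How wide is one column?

102.3 px

Each margin = 3% of 480 = 14.4 px; content = 480 − 2·14.4 = 451.2 px.
4 columns + 3 column gaps: 4c + 3·14 = 451.2.
4c = 451.2 − 42 = 409.2, so c = 102.3 px.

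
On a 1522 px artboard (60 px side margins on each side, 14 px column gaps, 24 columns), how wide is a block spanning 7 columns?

399 px

Content width = 1522 − 2·60 = 1402 px.
1402 − 23·14 = 1080; ÷24 gives c = 45 px.
7 columns plus 6 column gaps: 315 + 84 = 399 px.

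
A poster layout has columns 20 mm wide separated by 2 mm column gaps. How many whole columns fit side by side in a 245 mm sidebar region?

11 columns

11 columns: 11·20 + 10·2 = 240 mm ≤ 245.
12 columns: 262 mm > 245. So 11.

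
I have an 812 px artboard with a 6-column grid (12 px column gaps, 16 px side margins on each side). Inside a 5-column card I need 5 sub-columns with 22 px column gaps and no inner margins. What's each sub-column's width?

112 px

Take off 32 px of margins, leaving 780 px.
6c + 5·12 = 780 → 6c = 720 → c = 120 px.
5-column span = 5·120 + 4·12 = 648 px.
5d + 4·22 = 648 → 5d = 560 → d = 112 px.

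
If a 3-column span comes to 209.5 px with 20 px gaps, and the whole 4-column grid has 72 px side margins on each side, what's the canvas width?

430 px

3c + 2·20 = 209.5 → 3c = 169.5 → c = 56.5 px.
Adding margins, columns and gutters: 144 + 226 + 60 = 430 px.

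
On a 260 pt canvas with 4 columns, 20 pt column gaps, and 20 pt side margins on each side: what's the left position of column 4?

Subtract both margins: 260 − 2·20 = 220 pt.
Subtracting 3 column gaps of 20 leaves 160 for 4 columns, so c = 40 pt.
Before column 4: the margin + 3 columns + 3 column gaps.
Offset = 20 + 3·(40 + 20) = 20 + 180 = 200 pt.

200 pt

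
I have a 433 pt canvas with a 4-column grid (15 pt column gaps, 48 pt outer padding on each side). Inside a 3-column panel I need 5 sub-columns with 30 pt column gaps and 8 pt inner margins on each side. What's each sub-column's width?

22.6 pt

Inside the margins: 433 − 96 = 337 pt.
4c + 3·15 = 337 → 4c = 292 → c = 73 pt.
3-column span = 3·73 + 2·15 = 249 pt.
Inner content = 249 − 2·8 = 233 pt.
5d + 4·30 = 233 → 5d = 113 → d = 22.6 pt.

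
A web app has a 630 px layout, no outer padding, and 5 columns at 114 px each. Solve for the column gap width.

Columns use 570 px, leaving 60 px across 4 column gaps = 15 px each.

15 px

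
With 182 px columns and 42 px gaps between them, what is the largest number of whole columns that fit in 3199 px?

Each extra column adds 182 + 42 = 224 px.
(3199 + 42) / 224 = 14.47, so 14 columns fit.

14 columns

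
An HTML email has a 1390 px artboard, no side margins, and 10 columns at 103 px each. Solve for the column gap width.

10 columns take 10·103 = 1030 px; remaining 360 splits into 9 column gaps.
g = 360 / 9 = 40 px.

40 px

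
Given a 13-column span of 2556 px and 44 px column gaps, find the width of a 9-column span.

2556 − 12·44 = 2028; ÷13 gives c = 156 px.
Span of 9: 9·156 + 8·44 = 1404 + 352 = 1756 px.

1756 px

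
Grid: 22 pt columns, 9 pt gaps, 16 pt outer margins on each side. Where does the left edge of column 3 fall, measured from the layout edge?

Each column+gutter stride is 31 pt; 2 of them past the 16 pt margin is 16 + 62 = 78 pt.

78 pt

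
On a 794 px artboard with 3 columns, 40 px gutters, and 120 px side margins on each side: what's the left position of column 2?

Content = 794 − 2·120 = 554 px.
554 − 2·40 = 474; ÷3 gives c = 158 px.
Column 2 starts at margin + 1·(column + gutter) = 120 + 1·198 = 318 px.

318 px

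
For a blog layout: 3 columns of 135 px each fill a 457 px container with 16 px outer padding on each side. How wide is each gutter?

10 px

Subtract both margins: 457 − 2·16 = 425 px.
Columns use 405 px, leaving 20 px across 2 gutters = 10 px each.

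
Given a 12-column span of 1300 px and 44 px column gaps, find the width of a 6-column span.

12c + 11·44 = 1300 → 12c = 816 → c = 68 px.
6 columns plus 5 column gaps: 408 + 220 = 628 px.

628 px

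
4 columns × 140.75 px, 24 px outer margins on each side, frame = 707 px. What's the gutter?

Subtract both margins: 707 − 2·24 = 659 px.
4·140.75 + 3g = 659 → 3g = 96 → g = 32 px.

32 px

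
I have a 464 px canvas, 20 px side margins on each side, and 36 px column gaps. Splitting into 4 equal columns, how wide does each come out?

Subtract both margins: 464 − 2·20 = 424 px.
Subtracting 3 column gaps of 36 leaves 316 for 4 columns, so c = 79 px.

79 px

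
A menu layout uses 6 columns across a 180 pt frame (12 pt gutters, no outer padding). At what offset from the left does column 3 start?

64 pt

180 − 5·12 = 120; ÷6 gives c = 20 pt.
Before column 3: 2 columns + 2 gutters.
Offset = 2·(20 + 12) = 2·32 = 64 pt.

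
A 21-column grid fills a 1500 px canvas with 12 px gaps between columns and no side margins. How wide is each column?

21c + 20·12 = 1500 → 21c = 1260 → c = 60 px.

60 px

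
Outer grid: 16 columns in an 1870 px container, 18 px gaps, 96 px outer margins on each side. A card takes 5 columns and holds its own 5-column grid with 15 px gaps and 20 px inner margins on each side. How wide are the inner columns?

Subtract both margins: 1870 − 2·96 = 1678 px.
16c + 15·18 = 1678 → 16c = 1408 → c = 88 px.
Span of 5: 5·88 + 4·18 = 440 + 72 = 512 px.
Inner content = 512 − 2·20 = 472 px.
5d + 4·15 = 472 → 5d = 412 → d = 82.4 px.

82.4 px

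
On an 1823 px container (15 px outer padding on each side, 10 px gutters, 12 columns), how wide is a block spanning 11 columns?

Subtract both margins: 1823 − 2·15 = 1793 px.
12c + 11·10 = 1793 → 12c = 1683 → c = 140.25 px.
11 columns plus 10 gutters: 1542.75 + 100 = 1642.75 px.

1642.75 px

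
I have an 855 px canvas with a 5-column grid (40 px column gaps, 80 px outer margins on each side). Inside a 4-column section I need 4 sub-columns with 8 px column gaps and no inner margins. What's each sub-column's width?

131 px

Inside the margins: 855 − 160 = 695 px.
5 columns + 4 column gaps: 5c + 4·40 = 695.
5c = 695 − 160 = 535, so c = 107 px.
Span of 4: 4·107 + 3·40 = 428 + 120 = 548 px.
4 columns + 3 column gaps: 4d + 3·8 = 548.
4d = 548 − 24 = 524, so d = 131 px.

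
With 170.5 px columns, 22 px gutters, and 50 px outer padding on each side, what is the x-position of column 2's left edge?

242.5 px

Each column+gutter stride is 192.5 px; 1 of them past the 50 px margin is 50 + 192.5 = 242.5 px.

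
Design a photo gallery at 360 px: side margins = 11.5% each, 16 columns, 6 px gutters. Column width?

360 × (1 − 2·11.5%) = 360 × 77% = 277.2 px for the columns.
277.2 − 15·6 = 187.2; ÷16 gives c = 11.7 px.

11.7 px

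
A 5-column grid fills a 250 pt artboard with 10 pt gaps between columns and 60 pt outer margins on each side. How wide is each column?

18 pt

Subtract both margins: 250 − 2·60 = 130 pt.
Subtracting 4 gaps of 10 leaves 90 for 5 columns, so c = 18 pt.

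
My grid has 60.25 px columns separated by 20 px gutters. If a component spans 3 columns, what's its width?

3 columns plus 2 gutters: 180.75 + 40 = 220.75 px.

220.75 px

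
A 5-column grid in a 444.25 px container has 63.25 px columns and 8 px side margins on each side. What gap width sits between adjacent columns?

Content width = 444.25 − 2·8 = 428.25 px.
5·63.25 + 4g = 428.25 → 4g = 112 → g = 28 px.

28 px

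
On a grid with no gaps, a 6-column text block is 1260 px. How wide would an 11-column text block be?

2310 px

With no gaps, each column is 1260/6 = 210 px.
11-column span = 11·210 = 2310 px.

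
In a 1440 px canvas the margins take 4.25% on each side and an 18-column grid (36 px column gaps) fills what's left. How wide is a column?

39.2 px

Margins: 4.25% × 1440 = 61.2 px each, so content = 1440 − 122.4 = 1317.6 px.
1317.6 − 17·36 = 705.6; ÷18 gives c = 39.2 px.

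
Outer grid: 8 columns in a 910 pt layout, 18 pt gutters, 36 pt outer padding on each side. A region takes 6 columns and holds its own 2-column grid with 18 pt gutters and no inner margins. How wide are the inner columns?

303 pt

Inside the margins: 910 − 72 = 838 pt.
8c + 7·18 = 838 → 8c = 712 → c = 89 pt.
Span of 6: 6·89 + 5·18 = 534 + 90 = 624 pt.
2 columns + 1 gutter: 2d + 1·18 = 624.
2d = 624 − 18 = 606, so d = 303 pt.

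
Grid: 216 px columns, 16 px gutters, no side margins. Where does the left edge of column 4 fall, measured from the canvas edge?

696 px

Before column 4: 3 columns + 3 gutters.
Offset = 3·(216 + 16) = 3·232 = 696 px.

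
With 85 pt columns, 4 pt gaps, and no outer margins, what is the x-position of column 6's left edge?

445 pt

Each column+gutter stride is 89 pt; with no margin, 5 of them is 445 pt.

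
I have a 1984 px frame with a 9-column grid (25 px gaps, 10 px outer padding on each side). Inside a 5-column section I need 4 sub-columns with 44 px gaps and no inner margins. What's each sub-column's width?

Take off 20 px of margins, leaving 1964 px.
9 columns + 8 gaps: 9c + 8·25 = 1964.
9c = 1964 − 200 = 1764, so c = 196 px.
5 columns plus 4 gaps: 980 + 100 = 1080 px.
Subtracting 3 gaps of 44 leaves 948 for 4 columns, so d = 237 px.

237 px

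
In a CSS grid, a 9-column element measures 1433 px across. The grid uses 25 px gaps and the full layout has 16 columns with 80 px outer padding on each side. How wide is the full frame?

Subtracting 8 gaps of 25 leaves 1233 for 9 columns, so c = 137 px.
Frame = 2·80 + 16·137 + 15·25 = 160 + 2192 + 375 = 2727 px.

2727 px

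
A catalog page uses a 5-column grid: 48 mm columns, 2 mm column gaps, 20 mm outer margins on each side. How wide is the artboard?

288 mm

Total width: 2·20 + 5·48 + 4·2 = 288 mm.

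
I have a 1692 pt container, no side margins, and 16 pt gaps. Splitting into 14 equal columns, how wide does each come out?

14c + 13·16 = 1692 → 14c = 1484 → c = 106 pt.

106 pt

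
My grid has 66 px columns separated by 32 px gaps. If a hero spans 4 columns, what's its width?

360 px

4-column span = 4·66 + 3·32 = 360 px.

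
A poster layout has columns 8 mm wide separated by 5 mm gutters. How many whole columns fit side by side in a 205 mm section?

16 columns

k columns need k·8 + (k−1)·5 = k·13 − 5.
k·13 − 5 ≤ 205 → k ≤ 210 / 13 ≈ 16.15, so k = 16.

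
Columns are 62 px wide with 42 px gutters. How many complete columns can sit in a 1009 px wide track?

k columns need k·62 + (k−1)·42 = k·104 − 42.
k·104 − 42 ≤ 1009 → k ≤ 1051 / 104 ≈ 10.11, so k = 10.

10 columns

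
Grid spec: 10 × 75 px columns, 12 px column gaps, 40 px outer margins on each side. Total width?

Artboard = 2·40 + 10·75 + 9·12 = 80 + 750 + 108 = 938 px.

938 px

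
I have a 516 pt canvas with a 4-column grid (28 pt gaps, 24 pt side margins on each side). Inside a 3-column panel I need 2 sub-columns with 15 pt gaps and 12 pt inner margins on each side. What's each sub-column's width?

152.5 pt

Subtract both margins: 516 − 2·24 = 468 pt.
4 columns + 3 gaps: 4c + 3·28 = 468.
4c = 468 − 84 = 384, so c = 96 pt.
Span of 3: 3·96 + 2·28 = 288 + 56 = 344 pt.
Inner content = 344 − 2·12 = 320 pt.
Subtracting 1 gap of 15 leaves 305 for 2 columns, so d = 152.5 pt.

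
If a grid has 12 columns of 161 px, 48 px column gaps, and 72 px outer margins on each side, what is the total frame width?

Total width: 2·72 + 12·161 + 11·48 = 2604 px.

2604 px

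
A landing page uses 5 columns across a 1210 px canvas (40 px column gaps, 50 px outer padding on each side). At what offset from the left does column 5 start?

970 px

Subtract both margins: 1210 − 2·50 = 1110 px.
Subtracting 4 column gaps of 40 leaves 950 for 5 columns, so c = 190 px.
Column 5 starts at margin + 4·(column + gutter) = 50 + 4·230 = 970 px.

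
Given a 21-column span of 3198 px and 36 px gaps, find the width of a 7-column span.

3198 − 20·36 = 2478; ÷21 gives c = 118 px.
Span of 7: 7·118 + 6·36 = 826 + 216 = 1042 px.

1042 px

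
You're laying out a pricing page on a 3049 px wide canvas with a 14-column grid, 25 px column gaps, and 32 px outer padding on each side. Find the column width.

Content width = 3049 − 2·32 = 2985 px.
2985 − 13·25 = 2660; ÷14 gives c = 190 px.

190 px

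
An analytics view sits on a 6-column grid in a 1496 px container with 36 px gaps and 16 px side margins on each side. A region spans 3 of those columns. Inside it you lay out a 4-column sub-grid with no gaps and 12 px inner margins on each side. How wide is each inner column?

172.5 px

Outer content = 1496 − 2·16 = 1464 px.
1464 − 5·36 = 1284; ÷6 gives c = 214 px.
Span of 3: 3·214 + 2·36 = 642 + 72 = 714 px.
Inner content = 714 − 2·12 = 690 px.
690 / 4 = 172.5 px per column.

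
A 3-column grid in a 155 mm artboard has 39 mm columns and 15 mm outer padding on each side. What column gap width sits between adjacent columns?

Subtract both margins: 155 − 2·15 = 125 mm.
Columns use 117 mm, leaving 8 mm across 2 column gaps = 4 mm each.

4 mm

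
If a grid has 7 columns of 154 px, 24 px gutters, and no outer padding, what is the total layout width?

1222 px

Total width: 7·154 + 6·24 = 1222 px.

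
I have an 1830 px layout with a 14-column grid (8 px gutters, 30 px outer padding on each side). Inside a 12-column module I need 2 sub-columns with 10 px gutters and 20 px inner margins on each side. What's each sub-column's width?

Subtract both margins: 1830 − 2·30 = 1770 px.
14 columns + 13 gutters: 14c + 13·8 = 1770.
14c = 1770 − 104 = 1666, so c = 119 px.
Span of 12: 12·119 + 11·8 = 1428 + 88 = 1516 px.
Inner content = 1516 − 2·20 = 1476 px.
Subtracting 1 gutter of 10 leaves 1466 for 2 columns, so d = 733 px.

733 px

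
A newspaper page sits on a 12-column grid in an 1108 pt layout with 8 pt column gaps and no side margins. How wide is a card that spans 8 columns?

12c + 11·8 = 1108 → 12c = 1020 → c = 85 pt.
8-column span = 8·85 + 7·8 = 736 pt.

736 pt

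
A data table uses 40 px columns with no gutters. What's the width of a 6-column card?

240 px

With no gutters, 6 columns span 6·40 = 240 px.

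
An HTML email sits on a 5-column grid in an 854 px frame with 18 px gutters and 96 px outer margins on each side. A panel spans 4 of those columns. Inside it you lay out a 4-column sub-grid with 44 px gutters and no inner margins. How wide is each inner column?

Take off 192 px of margins, leaving 662 px.
5c + 4·18 = 662 → 5c = 590 → c = 118 px.
4-column span = 4·118 + 3·18 = 526 px.
4d + 3·44 = 526 → 4d = 394 → d = 98.5 px.

98.5 px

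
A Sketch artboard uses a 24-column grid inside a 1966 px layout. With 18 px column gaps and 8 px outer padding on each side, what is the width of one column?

64 px

Take off 16 px of margins, leaving 1950 px.
24c + 23·18 = 1950 → 24c = 1536 → c = 64 px.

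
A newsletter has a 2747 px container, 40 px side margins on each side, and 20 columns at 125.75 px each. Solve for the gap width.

Take off 80 px of margins, leaving 2667 px.
Columns use 2515 px, leaving 152 px across 19 gaps = 8 px each.

8 px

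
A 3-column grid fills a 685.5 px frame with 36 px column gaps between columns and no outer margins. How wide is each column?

Subtracting 2 column gaps of 36 leaves 613.5 for 3 columns, so c = 204.5 px.

204.5 px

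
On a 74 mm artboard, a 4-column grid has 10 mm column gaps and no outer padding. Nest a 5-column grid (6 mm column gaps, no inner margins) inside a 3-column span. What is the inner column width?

5.8 mm

74 − 3·10 = 44; ÷4 gives c = 11 mm.
3 columns plus 2 column gaps: 33 + 20 = 53 mm.
5 columns + 4 column gaps: 5d + 4·6 = 53.
5d = 53 − 24 = 29, so d = 5.8 mm.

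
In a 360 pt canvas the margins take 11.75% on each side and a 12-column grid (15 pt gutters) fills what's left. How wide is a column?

360 × (1 − 2·11.75%) = 360 × 76.5% = 275.4 pt for the columns.
Subtracting 11 gutters of 15 leaves 110.4 for 12 columns, so c = 9.2 pt.

9.2 pt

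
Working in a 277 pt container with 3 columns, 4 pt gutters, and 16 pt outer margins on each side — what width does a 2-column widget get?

Content width = 277 − 2·16 = 245 pt.
3c + 2·4 = 245 → 3c = 237 → c = 79 pt.
2-column span = 2·79 + 1·4 = 162 pt.

162 pt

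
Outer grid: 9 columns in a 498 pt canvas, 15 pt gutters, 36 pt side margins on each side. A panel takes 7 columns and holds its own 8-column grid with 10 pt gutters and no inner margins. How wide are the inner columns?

32.25 pt

Take off 72 pt of margins, leaving 426 pt.
9 columns + 8 gutters: 9c + 8·15 = 426.
9c = 426 − 120 = 306, so c = 34 pt.
Span of 7: 7·34 + 6·15 = 238 + 90 = 328 pt.
8 columns + 7 gutters: 8d + 7·10 = 328.
8d = 328 − 70 = 258, so d = 32.25 pt.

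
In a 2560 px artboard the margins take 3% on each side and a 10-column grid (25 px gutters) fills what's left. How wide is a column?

218.14 px

2560 × (1 − 2·3%) = 2560 × 94% = 2406.4 px for the columns.
10c + 9·25 = 2406.4 → 10c = 2181.4 → c = 218.14 px.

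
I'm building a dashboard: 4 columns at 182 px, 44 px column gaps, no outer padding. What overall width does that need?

Canvas = 4·182 + 3·44 = 728 + 132 = 860 px.

860 px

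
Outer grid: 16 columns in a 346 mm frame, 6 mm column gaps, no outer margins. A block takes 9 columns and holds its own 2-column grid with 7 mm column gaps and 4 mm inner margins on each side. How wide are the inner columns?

88.5 mm

Subtracting 15 column gaps of 6 leaves 256 for 16 columns, so c = 16 mm.
Span of 9: 9·16 + 8·6 = 144 + 48 = 192 mm.
Inner content = 192 − 2·4 = 184 mm.
Subtracting 1 column gap of 7 leaves 177 for 2 columns, so d = 88.5 mm.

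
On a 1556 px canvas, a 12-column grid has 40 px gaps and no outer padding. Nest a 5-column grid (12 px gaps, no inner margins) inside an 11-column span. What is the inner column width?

275 px

12 columns + 11 gaps: 12c + 11·40 = 1556.
12c = 1556 − 440 = 1116, so c = 93 px.
Span of 11: 11·93 + 10·40 = 1023 + 400 = 1423 px.
Subtracting 4 gaps of 12 leaves 1375 for 5 columns, so d = 275 px.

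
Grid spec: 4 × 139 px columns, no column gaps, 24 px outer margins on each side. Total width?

604 px

Summing: 48 + 556 = 604 px.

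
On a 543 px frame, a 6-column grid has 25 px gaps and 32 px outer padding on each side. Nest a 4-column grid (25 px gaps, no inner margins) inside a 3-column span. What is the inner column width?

Outer content = 543 − 2·32 = 479 px.
479 − 5·25 = 354; ÷6 gives c = 59 px.
3 columns plus 2 gaps: 177 + 50 = 227 px.
4d + 3·25 = 227 → 4d = 152 → d = 38 px.

38 px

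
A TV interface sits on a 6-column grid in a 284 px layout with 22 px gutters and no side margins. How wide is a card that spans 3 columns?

131 px

6c + 5·22 = 284 → 6c = 174 → c = 29 px.
Span of 3: 3·29 + 2·22 = 87 + 44 = 131 px.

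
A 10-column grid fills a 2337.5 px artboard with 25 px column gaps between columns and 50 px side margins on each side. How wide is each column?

Inside the margins: 2337.5 − 100 = 2237.5 px.
10c + 9·25 = 2237.5 → 10c = 2012.5 → c = 201.25 px.

201.25 px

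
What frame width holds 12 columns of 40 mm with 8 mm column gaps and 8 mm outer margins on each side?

584 mm

Total width: 2·8 + 12·40 + 11·8 = 584 mm.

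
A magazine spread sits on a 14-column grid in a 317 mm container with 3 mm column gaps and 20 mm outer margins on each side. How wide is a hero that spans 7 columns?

Inside the margins: 317 − 40 = 277 mm.
Subtracting 13 column gaps of 3 leaves 238 for 14 columns, so c = 17 mm.
7 columns plus 6 column gaps: 119 + 18 = 137 mm.

137 mm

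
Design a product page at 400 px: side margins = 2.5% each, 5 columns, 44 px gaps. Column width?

Each margin = 2.5% of 400 = 10 px; content = 400 − 2·10 = 380 px.
5c + 4·44 = 380 → 5c = 204 → c = 40.8 px.

40.8 px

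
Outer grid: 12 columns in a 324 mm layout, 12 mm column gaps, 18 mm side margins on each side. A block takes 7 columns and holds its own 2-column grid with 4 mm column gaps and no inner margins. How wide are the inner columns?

79.5 mm

Outer content = 324 − 2·18 = 288 mm.
Subtracting 11 column gaps of 12 leaves 156 for 12 columns, so c = 13 mm.
Span of 7: 7·13 + 6·12 = 91 + 72 = 163 mm.
2d + 1·4 = 163 → 2d = 159 → d = 79.5 mm.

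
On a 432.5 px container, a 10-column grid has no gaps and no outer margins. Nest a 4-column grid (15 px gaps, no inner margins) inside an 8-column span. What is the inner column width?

432.5 / 10 = 43.25 px per column.
With no gaps, 8 columns span 8·43.25 = 346 px.
Subtracting 3 gaps of 15 leaves 301 for 4 columns, so d = 75.25 px.

75.25 px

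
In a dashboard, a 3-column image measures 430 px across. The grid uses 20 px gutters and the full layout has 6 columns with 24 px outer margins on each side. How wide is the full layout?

928 px

3c + 2·20 = 430 → 3c = 390 → c = 130 px.
Total width: 2·24 + 6·130 + 5·20 = 928 px.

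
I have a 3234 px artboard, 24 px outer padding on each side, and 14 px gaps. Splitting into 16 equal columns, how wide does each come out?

186 px

Inside the margins: 3234 − 48 = 3186 px.
3186 − 15·14 = 2976; ÷16 gives c = 186 px.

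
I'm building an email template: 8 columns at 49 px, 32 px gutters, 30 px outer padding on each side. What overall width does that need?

Adding margins, columns and gutters: 60 + 392 + 224 = 676 px.

676 px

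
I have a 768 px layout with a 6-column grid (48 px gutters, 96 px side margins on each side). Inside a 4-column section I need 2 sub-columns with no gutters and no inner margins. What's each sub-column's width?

Take off 192 px of margins, leaving 576 px.
6c + 5·48 = 576 → 6c = 336 → c = 56 px.
4-column span = 4·56 + 3·48 = 368 px.
With no gutters, each column is 368/2 = 184 px.

184 px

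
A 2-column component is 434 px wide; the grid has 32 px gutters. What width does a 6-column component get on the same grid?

2c + 1·32 = 434 → 2c = 402 → c = 201 px.
6-column span = 6·201 + 5·32 = 1366 px.

1366 px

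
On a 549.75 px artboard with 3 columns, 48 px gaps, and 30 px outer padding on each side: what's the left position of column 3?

Subtract both margins: 549.75 − 2·30 = 489.75 px.
489.75 − 2·48 = 393.75; ÷3 gives c = 131.25 px.
Column 3 starts at margin + 2·(column + gutter) = 30 + 2·179.25 = 388.5 px.

388.5 px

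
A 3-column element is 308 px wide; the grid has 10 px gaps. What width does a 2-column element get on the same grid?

202 px

308 − 2·10 = 288; ÷3 gives c = 96 px.
2 columns plus 1 gap: 192 + 10 = 202 px.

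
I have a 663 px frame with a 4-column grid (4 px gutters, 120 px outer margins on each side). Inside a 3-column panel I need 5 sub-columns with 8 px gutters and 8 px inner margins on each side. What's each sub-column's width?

Subtract both margins: 663 − 2·120 = 423 px.
4 columns + 3 gutters: 4c + 3·4 = 423.
4c = 423 − 12 = 411, so c = 102.75 px.
3-column span = 3·102.75 + 2·4 = 316.25 px.
Inner content = 316.25 − 2·8 = 300.25 px.
Subtracting 4 gutters of 8 leaves 268.25 for 5 columns, so d = 53.65 px.

53.65 px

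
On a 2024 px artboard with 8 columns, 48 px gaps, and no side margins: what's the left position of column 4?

777 px

8c + 7·48 = 2024 → 8c = 1688 → c = 211 px.
Before column 4: 3 columns + 3 gaps.
Offset = 3·(211 + 48) = 3·259 = 777 px.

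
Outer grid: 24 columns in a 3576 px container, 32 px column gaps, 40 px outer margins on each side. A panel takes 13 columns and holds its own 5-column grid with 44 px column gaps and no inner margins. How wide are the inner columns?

Outer content = 3576 − 2·40 = 3496 px.
3496 − 23·32 = 2760; ÷24 gives c = 115 px.
Span of 13: 13·115 + 12·32 = 1495 + 384 = 1879 px.
1879 − 4·44 = 1703; ÷5 gives d = 340.6 px.

340.6 px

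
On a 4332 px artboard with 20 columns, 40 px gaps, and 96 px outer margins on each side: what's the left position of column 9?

Subtract both margins: 4332 − 2·96 = 4140 px.
4140 − 19·40 = 3380; ÷20 gives c = 169 px.
Before column 9: the margin + 8 columns + 8 gaps.
Offset = 96 + 8·(169 + 40) = 96 + 1672 = 1768 px.

1768 px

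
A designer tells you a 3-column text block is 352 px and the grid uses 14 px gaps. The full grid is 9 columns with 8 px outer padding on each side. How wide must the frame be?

1100 px

3c + 2·14 = 352 → 3c = 324 → c = 108 px.
Total width: 2·8 + 9·108 + 8·14 = 1100 px.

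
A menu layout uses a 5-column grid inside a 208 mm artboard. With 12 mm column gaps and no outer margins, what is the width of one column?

32 mm

5 columns + 4 column gaps: 5c + 4·12 = 208.
5c = 208 − 48 = 160, so c = 32 mm.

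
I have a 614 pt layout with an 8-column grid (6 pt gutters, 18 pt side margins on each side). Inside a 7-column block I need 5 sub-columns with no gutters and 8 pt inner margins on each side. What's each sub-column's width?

97.8 pt

Subtract both margins: 614 − 2·18 = 578 pt.
8 columns + 7 gutters: 8c + 7·6 = 578.
8c = 578 − 42 = 536, so c = 67 pt.
7 columns plus 6 gutters: 469 + 36 = 505 pt.
Inner content = 505 − 2·8 = 489 pt.
489 / 5 = 97.8 pt per column.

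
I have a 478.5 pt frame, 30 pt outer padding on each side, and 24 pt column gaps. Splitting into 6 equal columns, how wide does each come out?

Subtract both margins: 478.5 − 2·30 = 418.5 pt.
6c + 5·24 = 418.5 → 6c = 298.5 → c = 49.75 pt.

49.75 pt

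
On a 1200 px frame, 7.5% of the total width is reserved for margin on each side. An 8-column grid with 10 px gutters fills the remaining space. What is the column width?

1200 × (1 − 2·7.5%) = 1200 × 85% = 1020 px for the columns.
1020 − 7·10 = 950; ÷8 gives c = 118.75 px.

118.75 px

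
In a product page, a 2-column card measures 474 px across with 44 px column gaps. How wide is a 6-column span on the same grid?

1510 px

2 columns + 1 column gap: 2c + 1·44 = 474.
2c = 474 − 44 = 430, so c = 215 px.
Span of 6: 6·215 + 5·44 = 1290 + 220 = 1510 px.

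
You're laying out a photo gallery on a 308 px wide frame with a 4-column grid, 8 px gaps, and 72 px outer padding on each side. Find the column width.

Inside the margins: 308 − 144 = 164 px.
Subtracting 3 gaps of 8 leaves 140 for 4 columns, so c = 35 px.

35 px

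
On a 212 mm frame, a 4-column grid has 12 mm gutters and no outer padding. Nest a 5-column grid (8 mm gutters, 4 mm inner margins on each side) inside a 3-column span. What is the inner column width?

4 columns + 3 gutters: 4c + 3·12 = 212.
4c = 212 − 36 = 176, so c = 44 mm.
Span of 3: 3·44 + 2·12 = 132 + 24 = 156 mm.
Inner content = 156 − 2·4 = 148 mm.
148 − 4·8 = 116; ÷5 gives d = 23.2 mm.

23.2 mm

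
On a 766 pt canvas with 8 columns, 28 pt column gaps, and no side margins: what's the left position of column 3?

8c + 7·28 = 766 → 8c = 570 → c = 71.25 pt.
Before column 3: 2 columns + 2 column gaps.
Offset = 2·(71.25 + 28) = 2·99.25 = 198.5 pt.

198.5 pt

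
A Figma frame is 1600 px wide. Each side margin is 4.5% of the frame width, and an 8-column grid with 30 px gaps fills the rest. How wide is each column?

1600 × (1 − 2·4.5%) = 1600 × 91% = 1456 px for the columns.
8c + 7·30 = 1456 → 8c = 1246 → c = 155.75 px.

155.75 px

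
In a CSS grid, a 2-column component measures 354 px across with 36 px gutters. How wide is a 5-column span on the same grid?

939 px

2 columns + 1 gutter: 2c + 1·36 = 354.
2c = 354 − 36 = 318, so c = 159 px.
Span of 5: 5·159 + 4·36 = 795 + 144 = 939 px.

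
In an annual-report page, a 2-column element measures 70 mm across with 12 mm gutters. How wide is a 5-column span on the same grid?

2 columns + 1 gutter: 2c + 1·12 = 70.
2c = 70 − 12 = 58, so c = 29 mm.
5-column span = 5·29 + 4·12 = 193 mm.

193 mm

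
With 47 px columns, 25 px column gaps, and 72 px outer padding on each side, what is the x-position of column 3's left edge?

216 px

Before column 3: the margin + 2 columns + 2 column gaps.
Offset = 72 + 2·(47 + 25) = 72 + 144 = 216 px.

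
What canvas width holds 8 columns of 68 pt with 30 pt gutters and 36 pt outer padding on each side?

826 pt

Canvas = 2·36 + 8·68 + 7·30 = 72 + 544 + 210 = 826 pt.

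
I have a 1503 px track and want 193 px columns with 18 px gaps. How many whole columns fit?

k columns need k·193 + (k−1)·18 = k·211 − 18.
k·211 − 18 ≤ 1503 → k ≤ 1521 / 211 ≈ 7.21, so k = 7.

7 columns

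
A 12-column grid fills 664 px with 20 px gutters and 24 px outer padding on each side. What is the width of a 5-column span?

Subtract both margins: 664 − 2·24 = 616 px.
Subtracting 11 gutters of 20 leaves 396 for 12 columns, so c = 33 px.
5-column span = 5·33 + 4·20 = 245 px.

245 px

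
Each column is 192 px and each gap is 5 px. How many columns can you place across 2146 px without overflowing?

10 columns

k columns need k·192 + (k−1)·5 = k·197 − 5.
k·197 − 5 ≤ 2146 → k ≤ 2151 / 197 ≈ 10.92, so k = 10.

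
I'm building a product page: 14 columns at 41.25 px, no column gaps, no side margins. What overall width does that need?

Total width: 14·41.25 = 577.5 px.

577.5 px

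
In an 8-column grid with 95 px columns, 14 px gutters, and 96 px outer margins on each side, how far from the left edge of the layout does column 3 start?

Column 3 starts at margin + 2·(column + gutter) = 96 + 2·109 = 314 px.

314 px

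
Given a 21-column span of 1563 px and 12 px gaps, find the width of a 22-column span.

1638 px

21c + 20·12 = 1563 → 21c = 1323 → c = 63 px.
22-column span = 22·63 + 21·12 = 1638 px.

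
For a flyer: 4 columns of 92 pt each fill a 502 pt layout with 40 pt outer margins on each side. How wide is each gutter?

18 pt

Subtract both margins: 502 − 2·40 = 422 pt.
Columns use 368 pt, leaving 54 pt across 3 gutters = 18 pt each.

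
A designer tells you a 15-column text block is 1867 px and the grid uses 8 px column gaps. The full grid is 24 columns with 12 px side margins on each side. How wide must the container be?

Subtracting 14 column gaps of 8 leaves 1755 for 15 columns, so c = 117 px.
Adding margins, columns and gutters: 24 + 2808 + 184 = 3016 px.

3016 px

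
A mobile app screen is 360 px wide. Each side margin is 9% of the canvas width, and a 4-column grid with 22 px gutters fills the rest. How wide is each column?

Margins: 9% × 360 = 32.4 px each, so content = 360 − 64.8 = 295.2 px.
295.2 − 3·22 = 229.2; ÷4 gives c = 57.3 px.

57.3 px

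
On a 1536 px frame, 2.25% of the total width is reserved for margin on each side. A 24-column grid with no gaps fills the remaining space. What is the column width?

Margins: 2.25% × 1536 = 34.56 px each, so content = 1536 − 69.12 = 1466.88 px.
With no gaps, each column is 1466.88/24 = 61.12 px.

61.12 px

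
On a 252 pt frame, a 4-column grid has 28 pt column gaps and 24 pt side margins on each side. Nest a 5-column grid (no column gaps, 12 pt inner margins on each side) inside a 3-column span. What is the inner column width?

24.4 pt

Subtract both margins: 252 − 2·24 = 204 pt.
Subtracting 3 column gaps of 28 leaves 120 for 4 columns, so c = 30 pt.
Span of 3: 3·30 + 2·28 = 90 + 56 = 146 pt.
Inner content = 146 − 2·12 = 122 pt.
122 / 5 = 24.4 pt per column.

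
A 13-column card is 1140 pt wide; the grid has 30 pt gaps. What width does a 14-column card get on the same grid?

1230 pt

13c + 12·30 = 1140 → 13c = 780 → c = 60 pt.
14-column span = 14·60 + 13·30 = 1230 pt.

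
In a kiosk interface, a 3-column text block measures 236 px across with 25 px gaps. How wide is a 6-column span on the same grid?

497 px

3c + 2·25 = 236 → 3c = 186 → c = 62 px.
6-column span = 6·62 + 5·25 = 497 px.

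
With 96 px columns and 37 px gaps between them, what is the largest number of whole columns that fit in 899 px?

k columns need k·96 + (k−1)·37 = k·133 − 37.
k·133 − 37 ≤ 899 → k ≤ 936 / 133 ≈ 7.04, so k = 7.

7 columns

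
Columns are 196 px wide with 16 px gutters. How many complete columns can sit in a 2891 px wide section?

Each extra column adds 196 + 16 = 212 px.
(2891 + 16) / 212 = 13.71, so 13 columns fit.

13 columns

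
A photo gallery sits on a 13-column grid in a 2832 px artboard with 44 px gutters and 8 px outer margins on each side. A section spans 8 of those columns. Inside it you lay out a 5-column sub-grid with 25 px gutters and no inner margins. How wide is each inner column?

323.2 px

Inside the margins: 2832 − 16 = 2816 px.
13 columns + 12 gutters: 13c + 12·44 = 2816.
13c = 2816 − 528 = 2288, so c = 176 px.
8 columns plus 7 gutters: 1408 + 308 = 1716 px.
1716 − 4·25 = 1616; ÷5 gives d = 323.2 px.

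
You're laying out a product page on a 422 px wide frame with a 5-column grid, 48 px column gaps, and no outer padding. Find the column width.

46 px

5c + 4·48 = 422 → 5c = 230 → c = 46 px.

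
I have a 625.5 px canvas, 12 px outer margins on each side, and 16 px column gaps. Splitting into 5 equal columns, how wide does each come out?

107.5 px

Content width = 625.5 − 2·12 = 601.5 px.
5 columns + 4 column gaps: 5c + 4·16 = 601.5.
5c = 601.5 − 64 = 537.5, so c = 107.5 px.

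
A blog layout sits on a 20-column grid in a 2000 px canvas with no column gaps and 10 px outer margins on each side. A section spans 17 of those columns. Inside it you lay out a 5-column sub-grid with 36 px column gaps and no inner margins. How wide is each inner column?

Subtract both margins: 2000 − 2·10 = 1980 px.
20c = 1980 → c = 99 px.
With no column gaps, 17 columns span 17·99 = 1683 px.
5d + 4·36 = 1683 → 5d = 1539 → d = 307.8 px.

307.8 px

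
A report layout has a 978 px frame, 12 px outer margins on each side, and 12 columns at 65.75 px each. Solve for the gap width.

15 px

Subtract both margins: 978 − 2·12 = 954 px.
12·65.75 + 11g = 954 → 11g = 165 → g = 15 px.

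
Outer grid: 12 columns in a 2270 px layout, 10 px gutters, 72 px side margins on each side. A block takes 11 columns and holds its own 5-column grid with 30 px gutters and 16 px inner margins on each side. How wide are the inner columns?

359.2 px

Take off 144 px of margins, leaving 2126 px.
2126 − 11·10 = 2016; ÷12 gives c = 168 px.
Span of 11: 11·168 + 10·10 = 1848 + 100 = 1948 px.
Inner content = 1948 − 2·16 = 1916 px.
5 columns + 4 gutters: 5d + 4·30 = 1916.
5d = 1916 − 120 = 1796, so d = 359.2 px.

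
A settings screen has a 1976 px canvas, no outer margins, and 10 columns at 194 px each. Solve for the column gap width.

4 px

Columns use 1940 px, leaving 36 px across 9 column gaps = 4 px each.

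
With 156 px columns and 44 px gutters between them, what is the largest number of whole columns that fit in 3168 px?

Each extra column adds 156 + 44 = 200 px.
(3168 + 44) / 200 = 16.06, so 16 columns fit.

16 columns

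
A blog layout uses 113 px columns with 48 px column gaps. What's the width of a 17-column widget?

Span of 17: 17·113 + 16·48 = 1921 + 768 = 2689 px.

2689 px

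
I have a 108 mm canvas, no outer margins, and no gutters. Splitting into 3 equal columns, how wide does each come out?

36 mm

108 / 3 = 36 mm per column.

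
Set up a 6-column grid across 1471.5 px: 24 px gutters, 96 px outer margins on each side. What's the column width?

193.25 px

Subtract both margins: 1471.5 − 2·96 = 1279.5 px.
6c + 5·24 = 1279.5 → 6c = 1159.5 → c = 193.25 px.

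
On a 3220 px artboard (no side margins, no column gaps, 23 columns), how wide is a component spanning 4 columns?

560 px

23c = 3220 → c = 140 px.
With no column gaps, 4 columns span 4·140 = 560 px.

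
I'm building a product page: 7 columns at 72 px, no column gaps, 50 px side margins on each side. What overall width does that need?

604 px

Summing: 100 + 504 = 604 px.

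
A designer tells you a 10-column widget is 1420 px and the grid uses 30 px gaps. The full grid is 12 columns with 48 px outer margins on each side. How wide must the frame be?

1806 px

Subtracting 9 gaps of 30 leaves 1150 for 10 columns, so c = 115 px.
Total width: 2·48 + 12·115 + 11·30 = 1806 px.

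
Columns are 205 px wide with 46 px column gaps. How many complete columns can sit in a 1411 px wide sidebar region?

Each extra column adds 205 + 46 = 251 px.
(1411 + 46) / 251 = 5.80, so 5 columns fit.

5 columns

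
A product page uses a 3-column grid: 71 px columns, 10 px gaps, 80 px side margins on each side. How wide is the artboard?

Adding margins, columns and gutters: 160 + 213 + 20 = 393 px.

393 px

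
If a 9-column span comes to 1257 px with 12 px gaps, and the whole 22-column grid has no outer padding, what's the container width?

9 columns + 8 gaps: 9c + 8·12 = 1257.
9c = 1257 − 96 = 1161, so c = 129 px.
Container = 22·129 + 21·12 = 2838 + 252 = 3090 px.

3090 px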